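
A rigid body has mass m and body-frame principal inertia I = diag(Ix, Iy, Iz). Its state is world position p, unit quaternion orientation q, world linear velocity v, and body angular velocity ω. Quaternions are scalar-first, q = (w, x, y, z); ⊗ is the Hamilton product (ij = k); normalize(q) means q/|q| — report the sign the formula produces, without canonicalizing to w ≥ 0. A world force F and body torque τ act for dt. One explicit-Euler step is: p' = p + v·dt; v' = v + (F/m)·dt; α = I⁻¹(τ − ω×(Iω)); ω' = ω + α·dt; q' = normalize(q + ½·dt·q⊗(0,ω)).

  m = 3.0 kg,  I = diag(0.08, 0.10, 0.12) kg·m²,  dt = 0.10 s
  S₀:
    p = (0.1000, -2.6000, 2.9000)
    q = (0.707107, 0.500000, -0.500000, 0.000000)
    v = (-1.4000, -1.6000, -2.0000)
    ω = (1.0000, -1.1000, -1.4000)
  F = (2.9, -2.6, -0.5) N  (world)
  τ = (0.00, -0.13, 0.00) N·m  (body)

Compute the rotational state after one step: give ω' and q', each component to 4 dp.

ω' = (0.9615, -1.2860, -1.3817)
q' = (0.6512, 0.5674, -0.5013, -0.0517)

ω×(Iω) gyroscopic = (0.0308, 0.0560, -0.0220)
angular accel α = (-0.3850, -1.8600, 0.1833)
new body rate ω' = (0.9615, -1.2860, -1.3817)
q⊗(0,ω) = (-1.0500000, 1.4071070, -0.0778177, -1.0399498)
updated quaternion q' = (0.6512, 0.5674, -0.5013, -0.0517)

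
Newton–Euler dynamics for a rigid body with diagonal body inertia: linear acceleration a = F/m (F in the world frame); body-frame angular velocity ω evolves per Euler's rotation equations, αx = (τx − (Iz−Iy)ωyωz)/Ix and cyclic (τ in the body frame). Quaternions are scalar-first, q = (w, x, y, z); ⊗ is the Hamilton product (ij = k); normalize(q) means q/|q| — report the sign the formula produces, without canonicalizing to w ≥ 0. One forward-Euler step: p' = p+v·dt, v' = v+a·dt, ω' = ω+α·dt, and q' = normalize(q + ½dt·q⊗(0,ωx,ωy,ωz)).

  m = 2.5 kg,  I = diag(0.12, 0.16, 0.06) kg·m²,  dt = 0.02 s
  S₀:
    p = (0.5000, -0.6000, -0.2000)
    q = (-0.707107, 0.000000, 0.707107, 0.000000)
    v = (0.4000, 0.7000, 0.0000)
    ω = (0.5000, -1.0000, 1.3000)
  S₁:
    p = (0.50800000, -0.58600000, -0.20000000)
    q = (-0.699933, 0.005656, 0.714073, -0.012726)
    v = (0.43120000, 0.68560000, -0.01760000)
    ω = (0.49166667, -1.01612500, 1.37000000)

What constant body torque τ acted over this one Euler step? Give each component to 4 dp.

τ = (0.0800, -0.0900, 0.1900)

ω₁ − ω₀ = (-0.00833333, -0.01612500, 0.07000000)
τ = I·(Δω/dt) + ω₀×(Iω₀) = (0.0800, -0.0900, 0.1900)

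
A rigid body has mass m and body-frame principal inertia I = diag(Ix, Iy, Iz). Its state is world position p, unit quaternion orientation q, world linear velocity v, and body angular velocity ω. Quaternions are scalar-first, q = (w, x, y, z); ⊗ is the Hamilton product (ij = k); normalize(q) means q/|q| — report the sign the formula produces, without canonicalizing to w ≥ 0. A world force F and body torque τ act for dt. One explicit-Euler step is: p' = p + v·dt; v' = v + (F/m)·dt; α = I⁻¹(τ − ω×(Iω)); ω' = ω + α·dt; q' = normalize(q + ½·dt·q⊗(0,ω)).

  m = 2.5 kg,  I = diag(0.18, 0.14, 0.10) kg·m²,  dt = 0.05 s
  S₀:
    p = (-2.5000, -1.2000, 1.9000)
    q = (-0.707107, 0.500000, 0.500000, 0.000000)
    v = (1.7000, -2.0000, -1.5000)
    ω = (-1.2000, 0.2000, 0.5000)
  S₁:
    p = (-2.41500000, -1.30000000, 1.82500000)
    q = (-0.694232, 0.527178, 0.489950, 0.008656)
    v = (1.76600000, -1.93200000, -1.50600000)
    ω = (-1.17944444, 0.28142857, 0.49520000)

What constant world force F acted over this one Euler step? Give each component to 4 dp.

F = (3.3000, 3.4000, -0.3000)

Δv = v₁−v₀ = (0.06600000, 0.06800000, -0.00600000)
m·(v₁−v₀)/dt = (3.3000, 3.4000, -0.3000)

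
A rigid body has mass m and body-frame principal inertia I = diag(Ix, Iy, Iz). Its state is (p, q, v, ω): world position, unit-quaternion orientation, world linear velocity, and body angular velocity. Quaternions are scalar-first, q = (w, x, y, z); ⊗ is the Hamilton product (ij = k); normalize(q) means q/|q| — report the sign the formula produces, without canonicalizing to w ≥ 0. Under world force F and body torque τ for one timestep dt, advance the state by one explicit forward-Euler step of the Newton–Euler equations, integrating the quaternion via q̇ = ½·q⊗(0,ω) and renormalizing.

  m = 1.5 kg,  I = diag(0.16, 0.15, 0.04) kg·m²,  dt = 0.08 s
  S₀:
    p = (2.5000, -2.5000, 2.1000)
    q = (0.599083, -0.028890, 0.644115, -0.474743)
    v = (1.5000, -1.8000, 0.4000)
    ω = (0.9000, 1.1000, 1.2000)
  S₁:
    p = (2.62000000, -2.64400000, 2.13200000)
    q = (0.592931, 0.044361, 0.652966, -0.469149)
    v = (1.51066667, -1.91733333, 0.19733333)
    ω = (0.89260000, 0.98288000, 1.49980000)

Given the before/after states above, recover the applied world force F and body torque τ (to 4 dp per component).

ω₁ − ω₀ = (-0.00740000, -0.11712000, 0.29980000)
ω₀×(Iω₀) = (-0.1452, 0.1296, -0.0099)
I·α + gyro = (-0.1600, -0.0900, 0.1400)
v₁ − v₀ = (0.01066667, -0.11733333, -0.20266667)
m·(v₁−v₀)/dt = (0.2000, -2.2000, -3.8000)

F = (0.2000, -2.2000, -3.8000)
τ = (-0.1600, -0.0900, 0.1400)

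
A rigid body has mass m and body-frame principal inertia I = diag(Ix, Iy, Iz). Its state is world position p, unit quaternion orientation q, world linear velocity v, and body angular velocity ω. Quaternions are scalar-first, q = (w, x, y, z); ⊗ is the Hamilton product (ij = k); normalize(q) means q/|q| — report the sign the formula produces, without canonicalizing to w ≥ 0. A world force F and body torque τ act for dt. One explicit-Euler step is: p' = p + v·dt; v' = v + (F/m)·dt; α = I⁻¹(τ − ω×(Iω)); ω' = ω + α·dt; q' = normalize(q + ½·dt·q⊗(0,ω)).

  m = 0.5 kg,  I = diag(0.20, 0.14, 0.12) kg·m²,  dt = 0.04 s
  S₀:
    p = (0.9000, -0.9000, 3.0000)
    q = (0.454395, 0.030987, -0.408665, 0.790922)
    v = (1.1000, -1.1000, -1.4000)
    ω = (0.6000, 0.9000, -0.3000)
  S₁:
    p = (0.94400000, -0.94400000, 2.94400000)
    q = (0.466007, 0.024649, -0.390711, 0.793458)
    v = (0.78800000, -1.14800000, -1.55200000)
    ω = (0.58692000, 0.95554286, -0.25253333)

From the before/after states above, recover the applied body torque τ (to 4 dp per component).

rate change Δω = (-0.01308000, 0.05554286, 0.04746667)
precession coupling = (0.0054, -0.0144, -0.0324)
τ = I·(Δω/dt) + ω₀×(Iω₀) = (-0.0600, 0.1800, 0.1100)

τ = (-0.0600, 0.1800, 0.1100)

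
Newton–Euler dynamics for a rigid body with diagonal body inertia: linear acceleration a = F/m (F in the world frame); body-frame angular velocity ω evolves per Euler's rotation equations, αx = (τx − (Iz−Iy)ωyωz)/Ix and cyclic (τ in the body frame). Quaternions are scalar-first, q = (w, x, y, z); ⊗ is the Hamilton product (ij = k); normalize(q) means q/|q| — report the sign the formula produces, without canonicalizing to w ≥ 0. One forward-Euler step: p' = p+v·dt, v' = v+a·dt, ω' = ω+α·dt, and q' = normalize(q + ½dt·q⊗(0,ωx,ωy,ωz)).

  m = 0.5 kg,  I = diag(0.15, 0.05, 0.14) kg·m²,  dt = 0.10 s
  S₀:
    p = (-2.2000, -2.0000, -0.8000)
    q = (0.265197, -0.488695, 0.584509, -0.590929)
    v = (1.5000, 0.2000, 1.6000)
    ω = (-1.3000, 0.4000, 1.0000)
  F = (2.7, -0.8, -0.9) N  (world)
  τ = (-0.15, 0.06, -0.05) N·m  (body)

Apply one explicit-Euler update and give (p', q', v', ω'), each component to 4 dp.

angular accel α = (-1.2400, 1.4600, -0.7286)
ω' = ω + α·dt = (-1.4240, 0.5460, 0.9271)
2q̇ = q⊗(0,ω) = (-0.2781781, 0.4761245, 1.3629815, 0.8295807)
updated quaternion q' = (0.2504, -0.4632, 0.6503, -0.5475)
new position p' = (-2.0500, -1.9800, -0.6400)
v' = v + a·dt = (2.0400, 0.0400, 1.4200)

p' = (-2.0500, -1.9800, -0.6400)
q' = (0.2504, -0.4632, 0.6503, -0.5475)
v' = (2.0400, 0.0400, 1.4200)
ω' = (-1.4240, 0.5460, 0.9271)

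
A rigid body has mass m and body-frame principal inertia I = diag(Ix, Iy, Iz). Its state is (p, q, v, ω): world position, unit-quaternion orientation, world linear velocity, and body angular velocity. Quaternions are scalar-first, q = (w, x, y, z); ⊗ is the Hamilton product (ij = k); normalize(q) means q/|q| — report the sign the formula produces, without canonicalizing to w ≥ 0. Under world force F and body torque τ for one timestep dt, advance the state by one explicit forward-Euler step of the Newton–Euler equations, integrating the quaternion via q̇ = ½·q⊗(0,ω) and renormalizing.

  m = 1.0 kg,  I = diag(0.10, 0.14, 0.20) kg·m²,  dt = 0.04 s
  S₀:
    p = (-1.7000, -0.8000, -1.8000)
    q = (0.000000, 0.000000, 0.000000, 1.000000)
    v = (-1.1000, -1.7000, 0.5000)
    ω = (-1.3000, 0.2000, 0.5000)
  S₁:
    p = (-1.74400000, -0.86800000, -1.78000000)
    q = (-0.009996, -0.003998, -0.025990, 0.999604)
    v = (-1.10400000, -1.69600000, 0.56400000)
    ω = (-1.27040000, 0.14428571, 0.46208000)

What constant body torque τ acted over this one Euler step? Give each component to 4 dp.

τ = (0.0800, -0.1300, -0.2000)

Δω = ω₁−ω₀ = (0.02960000, -0.05571429, -0.03792000)
gyro term ω₀×Iω₀ = (0.0060, 0.0650, -0.0104)
I·α + gyro = (0.0800, -0.1300, -0.2000)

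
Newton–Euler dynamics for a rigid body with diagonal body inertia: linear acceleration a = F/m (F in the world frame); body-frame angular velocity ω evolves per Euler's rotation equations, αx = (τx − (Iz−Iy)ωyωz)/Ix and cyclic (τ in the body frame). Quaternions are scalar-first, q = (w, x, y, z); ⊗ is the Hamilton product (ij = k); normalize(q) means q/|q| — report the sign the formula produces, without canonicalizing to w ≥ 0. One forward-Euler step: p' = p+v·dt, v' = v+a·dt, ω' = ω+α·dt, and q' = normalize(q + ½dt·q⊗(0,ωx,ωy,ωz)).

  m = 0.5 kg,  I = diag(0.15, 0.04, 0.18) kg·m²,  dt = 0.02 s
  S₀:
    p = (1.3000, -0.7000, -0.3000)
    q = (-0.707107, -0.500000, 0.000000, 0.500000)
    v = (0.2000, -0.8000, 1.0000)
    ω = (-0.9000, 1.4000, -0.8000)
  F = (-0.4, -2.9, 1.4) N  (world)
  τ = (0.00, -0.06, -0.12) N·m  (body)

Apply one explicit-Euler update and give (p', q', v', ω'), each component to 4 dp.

α = I⁻¹(τ − ω×Iω) = (1.0453, -0.9600, -1.4367)
ω + α·dt = (-0.8791, 1.3808, -0.8287)
Hamilton product q⊗(0,ω) = (-0.0500000, -0.0636037, -1.8399498, -0.1343144)
updated quaternion q' = (-0.7075, -0.5006, -0.0184, 0.4986)
p + v·dt = (1.3040, -0.7160, -0.2800)
v' = v + a·dt = (0.1840, -0.9160, 1.0560)

p' = (1.3040, -0.7160, -0.2800)
q' = (-0.7075, -0.5006, -0.0184, 0.4986)
v' = (0.1840, -0.9160, 1.0560)
ω' = (-0.8791, 1.3808, -0.8287)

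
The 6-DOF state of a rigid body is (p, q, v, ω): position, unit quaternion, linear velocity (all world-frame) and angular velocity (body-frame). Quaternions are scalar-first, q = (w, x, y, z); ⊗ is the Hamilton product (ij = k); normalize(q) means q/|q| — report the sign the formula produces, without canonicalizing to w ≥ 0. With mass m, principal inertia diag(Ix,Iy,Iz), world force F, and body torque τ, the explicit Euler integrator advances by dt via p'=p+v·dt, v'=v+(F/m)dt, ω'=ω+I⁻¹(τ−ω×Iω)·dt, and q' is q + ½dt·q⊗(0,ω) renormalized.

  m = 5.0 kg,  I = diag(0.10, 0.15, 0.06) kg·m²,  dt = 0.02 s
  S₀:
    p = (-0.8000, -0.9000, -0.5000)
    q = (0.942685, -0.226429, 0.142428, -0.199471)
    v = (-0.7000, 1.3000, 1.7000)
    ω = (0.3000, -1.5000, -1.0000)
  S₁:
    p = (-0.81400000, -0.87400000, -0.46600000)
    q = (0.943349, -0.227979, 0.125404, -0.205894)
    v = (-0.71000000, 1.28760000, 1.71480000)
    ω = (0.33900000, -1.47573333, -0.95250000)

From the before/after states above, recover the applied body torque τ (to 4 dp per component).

τ = (0.0600, 0.1700, 0.1200)

ω₁ − ω₀ = (0.03900000, 0.02426667, 0.04750000)
precession coupling = (-0.1350, -0.0120, -0.0225)
applied torque τ = (0.0600, 0.1700, 0.1200)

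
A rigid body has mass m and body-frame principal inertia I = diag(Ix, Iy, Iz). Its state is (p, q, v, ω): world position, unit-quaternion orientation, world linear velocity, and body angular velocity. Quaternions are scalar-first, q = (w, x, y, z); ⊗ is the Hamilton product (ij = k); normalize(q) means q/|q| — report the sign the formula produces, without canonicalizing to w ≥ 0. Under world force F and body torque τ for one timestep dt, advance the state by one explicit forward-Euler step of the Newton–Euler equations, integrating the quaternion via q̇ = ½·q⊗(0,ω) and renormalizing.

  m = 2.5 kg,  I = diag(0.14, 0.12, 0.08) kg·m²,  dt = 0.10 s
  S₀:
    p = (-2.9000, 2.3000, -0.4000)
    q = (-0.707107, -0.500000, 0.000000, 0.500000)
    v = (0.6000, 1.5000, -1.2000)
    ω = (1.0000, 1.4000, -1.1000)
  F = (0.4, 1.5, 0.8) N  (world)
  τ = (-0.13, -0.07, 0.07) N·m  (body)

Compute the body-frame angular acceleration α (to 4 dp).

α = (-1.3686, -0.0333, 1.2250)

gyro term ω×Iω = (0.0616, -0.0660, -0.0280)
angular accel α = (-1.3686, -0.0333, 1.2250)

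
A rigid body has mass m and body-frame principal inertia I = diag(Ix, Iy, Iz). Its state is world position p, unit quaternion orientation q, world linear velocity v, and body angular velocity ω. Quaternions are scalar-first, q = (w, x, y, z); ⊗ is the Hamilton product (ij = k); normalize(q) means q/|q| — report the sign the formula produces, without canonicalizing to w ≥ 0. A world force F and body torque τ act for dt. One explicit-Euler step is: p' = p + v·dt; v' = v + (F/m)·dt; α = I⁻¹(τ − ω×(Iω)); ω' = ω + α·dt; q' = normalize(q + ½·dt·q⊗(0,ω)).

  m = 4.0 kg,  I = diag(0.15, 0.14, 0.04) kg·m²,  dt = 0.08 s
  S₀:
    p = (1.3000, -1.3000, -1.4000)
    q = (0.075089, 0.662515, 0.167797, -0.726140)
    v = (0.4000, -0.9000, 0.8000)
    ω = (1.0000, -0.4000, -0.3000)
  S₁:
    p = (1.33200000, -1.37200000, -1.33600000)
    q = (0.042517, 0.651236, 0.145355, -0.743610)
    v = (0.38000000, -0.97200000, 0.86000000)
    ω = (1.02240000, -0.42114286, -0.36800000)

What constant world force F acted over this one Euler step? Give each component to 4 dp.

Δv = v₁−v₀ = (-0.02000000, -0.07200000, 0.06000000)
F = m·Δv/dt = (-1.0000, -3.6000, 3.0000)

F = (-1.0000, -3.6000, 3.0000)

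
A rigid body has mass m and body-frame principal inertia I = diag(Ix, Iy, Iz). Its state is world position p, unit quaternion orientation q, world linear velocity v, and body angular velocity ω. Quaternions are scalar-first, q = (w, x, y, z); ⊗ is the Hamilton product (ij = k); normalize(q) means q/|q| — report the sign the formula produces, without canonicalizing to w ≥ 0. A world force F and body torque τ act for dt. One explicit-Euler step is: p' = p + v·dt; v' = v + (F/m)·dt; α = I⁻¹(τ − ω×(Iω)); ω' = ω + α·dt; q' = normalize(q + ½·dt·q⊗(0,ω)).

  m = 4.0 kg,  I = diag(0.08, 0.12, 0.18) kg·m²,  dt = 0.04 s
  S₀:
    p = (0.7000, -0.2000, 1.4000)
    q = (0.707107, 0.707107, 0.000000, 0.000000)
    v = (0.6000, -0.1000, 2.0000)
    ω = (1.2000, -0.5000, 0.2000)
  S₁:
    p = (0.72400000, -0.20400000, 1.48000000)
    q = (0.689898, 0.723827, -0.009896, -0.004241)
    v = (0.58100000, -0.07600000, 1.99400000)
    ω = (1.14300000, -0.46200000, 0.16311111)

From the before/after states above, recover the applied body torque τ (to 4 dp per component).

τ = (-0.1200, 0.0900, -0.1900)

rate change Δω = (-0.05700000, 0.03800000, -0.03688889)
I·α + gyro = (-0.1200, 0.0900, -0.1900)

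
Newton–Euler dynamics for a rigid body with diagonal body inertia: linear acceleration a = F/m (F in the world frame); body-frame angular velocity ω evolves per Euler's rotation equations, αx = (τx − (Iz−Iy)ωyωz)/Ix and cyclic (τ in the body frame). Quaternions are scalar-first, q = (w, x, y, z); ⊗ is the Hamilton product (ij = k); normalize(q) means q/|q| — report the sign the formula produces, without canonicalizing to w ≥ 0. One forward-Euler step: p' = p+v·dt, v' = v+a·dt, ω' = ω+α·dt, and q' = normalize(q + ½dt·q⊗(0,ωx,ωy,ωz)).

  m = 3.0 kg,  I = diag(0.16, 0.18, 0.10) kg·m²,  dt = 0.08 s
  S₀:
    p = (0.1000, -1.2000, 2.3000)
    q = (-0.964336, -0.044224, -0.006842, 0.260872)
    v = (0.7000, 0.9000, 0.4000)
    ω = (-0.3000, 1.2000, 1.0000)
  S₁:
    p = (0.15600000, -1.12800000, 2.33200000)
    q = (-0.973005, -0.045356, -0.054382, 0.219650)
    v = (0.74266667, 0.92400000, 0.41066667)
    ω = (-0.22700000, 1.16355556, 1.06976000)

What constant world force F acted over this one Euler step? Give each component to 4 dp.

v₁ − v₀ = (0.04266667, 0.02400000, 0.01066667)
m·(v₁−v₀)/dt = (1.6000, 0.9000, 0.4000)

F = (1.6000, 0.9000, 0.4000)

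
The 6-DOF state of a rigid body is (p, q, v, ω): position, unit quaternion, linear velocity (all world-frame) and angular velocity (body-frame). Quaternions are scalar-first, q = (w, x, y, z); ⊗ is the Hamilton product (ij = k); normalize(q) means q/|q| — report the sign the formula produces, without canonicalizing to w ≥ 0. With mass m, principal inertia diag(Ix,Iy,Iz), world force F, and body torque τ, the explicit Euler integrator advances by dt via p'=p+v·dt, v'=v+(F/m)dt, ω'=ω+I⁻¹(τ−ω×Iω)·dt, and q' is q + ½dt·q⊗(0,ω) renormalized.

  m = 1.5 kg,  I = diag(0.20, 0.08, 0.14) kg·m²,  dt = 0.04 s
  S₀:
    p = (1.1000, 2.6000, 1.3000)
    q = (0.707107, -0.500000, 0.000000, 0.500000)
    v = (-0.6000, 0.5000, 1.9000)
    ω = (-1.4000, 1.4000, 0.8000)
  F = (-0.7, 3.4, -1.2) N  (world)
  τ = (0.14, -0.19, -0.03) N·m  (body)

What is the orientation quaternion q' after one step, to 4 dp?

q' = (0.6845, -0.5333, 0.0138, 0.4969)

q⊗(0,ω) = (-1.1000000, -1.6899498, 0.6899498, -0.1343144)
q + ½dt·q⊗(0,ω), renormalized = (0.6845, -0.5333, 0.0138, 0.4969)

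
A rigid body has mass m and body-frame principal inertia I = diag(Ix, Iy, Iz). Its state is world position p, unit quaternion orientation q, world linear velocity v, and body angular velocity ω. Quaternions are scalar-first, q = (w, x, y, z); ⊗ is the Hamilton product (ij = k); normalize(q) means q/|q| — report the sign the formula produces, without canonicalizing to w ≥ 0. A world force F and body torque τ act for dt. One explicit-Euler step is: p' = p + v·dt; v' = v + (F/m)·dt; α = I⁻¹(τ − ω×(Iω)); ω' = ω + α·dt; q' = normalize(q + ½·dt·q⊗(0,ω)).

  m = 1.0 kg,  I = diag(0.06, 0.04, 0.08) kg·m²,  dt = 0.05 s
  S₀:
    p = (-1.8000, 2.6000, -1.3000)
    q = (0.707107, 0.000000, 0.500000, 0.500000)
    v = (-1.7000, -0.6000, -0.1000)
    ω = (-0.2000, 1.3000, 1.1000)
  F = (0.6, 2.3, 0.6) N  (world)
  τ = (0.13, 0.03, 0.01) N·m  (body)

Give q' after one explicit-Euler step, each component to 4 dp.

q' = (0.6765, -0.0060, 0.5200, 0.5215)

Hamilton product q⊗(0,ω) = (-1.2000000, -0.2414214, 0.8192391, 0.8778177)
q' = normalize(q + ½dt·q⊗(0,ω)) = (0.6765, -0.0060, 0.5200, 0.5215)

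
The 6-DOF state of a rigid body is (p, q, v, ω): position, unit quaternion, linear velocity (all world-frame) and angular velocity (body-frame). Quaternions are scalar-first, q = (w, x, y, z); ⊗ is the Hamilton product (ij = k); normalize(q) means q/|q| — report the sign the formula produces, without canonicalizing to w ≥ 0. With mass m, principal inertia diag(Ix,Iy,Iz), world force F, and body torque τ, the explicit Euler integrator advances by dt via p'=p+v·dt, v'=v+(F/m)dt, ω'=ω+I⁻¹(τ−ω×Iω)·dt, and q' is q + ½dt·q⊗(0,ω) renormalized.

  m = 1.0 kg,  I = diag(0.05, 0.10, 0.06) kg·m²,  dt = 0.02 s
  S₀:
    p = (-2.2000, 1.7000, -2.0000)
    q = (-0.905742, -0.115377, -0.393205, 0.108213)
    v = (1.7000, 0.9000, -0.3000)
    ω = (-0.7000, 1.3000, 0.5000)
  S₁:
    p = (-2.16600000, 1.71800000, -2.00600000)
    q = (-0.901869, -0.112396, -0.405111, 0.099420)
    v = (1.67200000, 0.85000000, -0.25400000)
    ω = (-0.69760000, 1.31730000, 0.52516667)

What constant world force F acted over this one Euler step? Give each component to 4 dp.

v₁ − v₀ = (-0.02800000, -0.05000000, 0.04600000)
m·(v₁−v₀)/dt = (-1.4000, -2.5000, 2.3000)

F = (-1.4000, -2.5000, 2.3000)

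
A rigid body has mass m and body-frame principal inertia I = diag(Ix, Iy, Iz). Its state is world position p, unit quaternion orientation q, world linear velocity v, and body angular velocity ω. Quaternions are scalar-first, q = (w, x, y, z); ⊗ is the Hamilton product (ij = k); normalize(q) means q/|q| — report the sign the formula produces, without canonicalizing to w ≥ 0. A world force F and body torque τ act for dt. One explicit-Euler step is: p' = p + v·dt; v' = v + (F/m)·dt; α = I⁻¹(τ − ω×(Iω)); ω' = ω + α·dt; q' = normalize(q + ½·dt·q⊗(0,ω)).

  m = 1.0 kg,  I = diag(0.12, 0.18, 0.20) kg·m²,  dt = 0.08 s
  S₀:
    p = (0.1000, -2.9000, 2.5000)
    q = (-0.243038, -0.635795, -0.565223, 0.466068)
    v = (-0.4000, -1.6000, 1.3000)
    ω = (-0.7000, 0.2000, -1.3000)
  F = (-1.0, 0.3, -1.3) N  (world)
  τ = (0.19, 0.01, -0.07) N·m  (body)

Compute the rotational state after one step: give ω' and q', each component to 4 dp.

ω' = (-0.5699, 0.2368, -1.3246)
q' = (-0.2317, -0.6023, -0.6122, 0.4570)

ω×(Iω) gyroscopic = (-0.0052, -0.0728, -0.0084)
(τ − ω×Iω)/I = (1.6267, 0.4600, -0.3080)
ω' = ω + α·dt = (-0.5699, 0.2368, -1.3246)
q⊗(0,ω) = (0.2738765, 0.8117029, -1.2013887, -0.2068657)
q' = normalize(q + ½dt·q⊗(0,ω)) = (-0.2317, -0.6023, -0.6122, 0.4570)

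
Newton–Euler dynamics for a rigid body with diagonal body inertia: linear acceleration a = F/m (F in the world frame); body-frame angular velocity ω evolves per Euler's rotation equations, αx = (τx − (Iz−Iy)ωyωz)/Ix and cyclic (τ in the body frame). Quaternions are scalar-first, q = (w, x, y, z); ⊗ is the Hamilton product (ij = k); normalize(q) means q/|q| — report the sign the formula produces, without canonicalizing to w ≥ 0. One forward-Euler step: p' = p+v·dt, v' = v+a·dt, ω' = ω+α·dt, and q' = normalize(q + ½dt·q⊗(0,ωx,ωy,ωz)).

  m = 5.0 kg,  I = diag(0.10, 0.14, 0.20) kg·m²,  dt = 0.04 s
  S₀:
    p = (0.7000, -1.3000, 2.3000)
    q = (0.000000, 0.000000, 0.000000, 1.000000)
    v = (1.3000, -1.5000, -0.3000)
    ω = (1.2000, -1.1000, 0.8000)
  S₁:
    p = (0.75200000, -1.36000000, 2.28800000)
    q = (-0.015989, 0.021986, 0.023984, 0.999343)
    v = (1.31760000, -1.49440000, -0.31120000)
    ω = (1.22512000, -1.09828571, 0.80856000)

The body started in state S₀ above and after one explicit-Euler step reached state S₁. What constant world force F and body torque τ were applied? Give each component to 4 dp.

F = (2.2000, 0.7000, -1.4000)
τ = (0.0100, -0.0900, -0.0100)

v₁ − v₀ = (0.01760000, 0.00560000, -0.01120000)
m·(v₁−v₀)/dt = (2.2000, 0.7000, -1.4000)
ω₁ − ω₀ = (0.02512000, 0.00171429, 0.00856000)
I·α + gyro = (0.0100, -0.0900, -0.0100)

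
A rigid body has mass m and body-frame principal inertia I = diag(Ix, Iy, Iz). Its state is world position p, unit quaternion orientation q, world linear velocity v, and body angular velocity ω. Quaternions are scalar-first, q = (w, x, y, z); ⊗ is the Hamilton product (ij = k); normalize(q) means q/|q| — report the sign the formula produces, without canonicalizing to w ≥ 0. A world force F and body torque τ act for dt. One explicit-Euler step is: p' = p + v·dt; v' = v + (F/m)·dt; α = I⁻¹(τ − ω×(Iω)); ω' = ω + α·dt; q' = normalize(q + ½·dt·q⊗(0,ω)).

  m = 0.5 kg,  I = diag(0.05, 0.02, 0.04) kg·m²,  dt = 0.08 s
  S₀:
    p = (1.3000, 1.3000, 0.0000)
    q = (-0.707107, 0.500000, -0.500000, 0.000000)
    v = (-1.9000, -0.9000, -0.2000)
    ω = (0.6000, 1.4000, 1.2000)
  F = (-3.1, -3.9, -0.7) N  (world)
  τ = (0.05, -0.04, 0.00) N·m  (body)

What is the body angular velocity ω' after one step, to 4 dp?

α = I⁻¹(τ − ω×Iω) = (0.3280, -2.3600, 0.6300)
ω' = ω + α·dt = (0.6262, 1.2112, 1.2504)

ω' = (0.6262, 1.2112, 1.2504)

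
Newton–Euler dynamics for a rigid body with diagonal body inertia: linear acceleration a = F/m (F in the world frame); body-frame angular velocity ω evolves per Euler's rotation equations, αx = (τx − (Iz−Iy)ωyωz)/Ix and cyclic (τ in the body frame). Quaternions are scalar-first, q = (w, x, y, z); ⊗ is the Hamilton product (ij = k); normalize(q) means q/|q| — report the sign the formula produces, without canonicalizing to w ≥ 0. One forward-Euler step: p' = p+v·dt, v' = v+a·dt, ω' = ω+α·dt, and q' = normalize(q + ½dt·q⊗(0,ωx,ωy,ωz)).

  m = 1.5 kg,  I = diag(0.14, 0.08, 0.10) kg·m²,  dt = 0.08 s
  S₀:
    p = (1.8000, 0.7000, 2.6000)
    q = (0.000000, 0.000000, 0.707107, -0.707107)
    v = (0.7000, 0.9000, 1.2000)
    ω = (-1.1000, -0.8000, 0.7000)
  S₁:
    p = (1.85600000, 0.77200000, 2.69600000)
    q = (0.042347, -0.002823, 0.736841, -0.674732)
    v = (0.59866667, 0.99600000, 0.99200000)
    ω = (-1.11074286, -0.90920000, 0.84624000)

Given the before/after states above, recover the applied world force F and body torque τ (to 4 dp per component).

F = (-1.9000, 1.8000, -3.9000)
τ = (-0.0300, -0.1400, 0.1300)

v₁ − v₀ = (-0.10133333, 0.09600000, -0.20800000)
F = m·Δv/dt = (-1.9000, 1.8000, -3.9000)
rate change Δω = (-0.01074286, -0.10920000, 0.14624000)
gyro term ω₀×Iω₀ = (-0.0112, -0.0308, -0.0528)
τ = I·(Δω/dt) + ω₀×(Iω₀) = (-0.0300, -0.1400, 0.1300)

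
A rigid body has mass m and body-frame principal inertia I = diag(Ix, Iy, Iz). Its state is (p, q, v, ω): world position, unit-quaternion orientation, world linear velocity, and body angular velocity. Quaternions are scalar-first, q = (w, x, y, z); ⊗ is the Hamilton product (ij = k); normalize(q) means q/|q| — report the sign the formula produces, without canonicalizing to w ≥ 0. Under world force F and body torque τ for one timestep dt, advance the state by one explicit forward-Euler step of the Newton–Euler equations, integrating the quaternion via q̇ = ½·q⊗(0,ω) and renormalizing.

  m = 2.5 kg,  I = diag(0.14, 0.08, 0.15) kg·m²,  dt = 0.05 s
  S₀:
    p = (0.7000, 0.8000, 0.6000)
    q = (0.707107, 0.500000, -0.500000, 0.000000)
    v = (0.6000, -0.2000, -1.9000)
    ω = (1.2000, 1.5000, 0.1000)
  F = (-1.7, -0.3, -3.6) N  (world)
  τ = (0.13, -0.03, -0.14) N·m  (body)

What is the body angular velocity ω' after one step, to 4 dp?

angular accel α = (0.8536, -0.3600, -0.2133)
ω' = ω + α·dt = (1.2427, 1.4820, 0.0893)

ω' = (1.2427, 1.4820, 0.0893)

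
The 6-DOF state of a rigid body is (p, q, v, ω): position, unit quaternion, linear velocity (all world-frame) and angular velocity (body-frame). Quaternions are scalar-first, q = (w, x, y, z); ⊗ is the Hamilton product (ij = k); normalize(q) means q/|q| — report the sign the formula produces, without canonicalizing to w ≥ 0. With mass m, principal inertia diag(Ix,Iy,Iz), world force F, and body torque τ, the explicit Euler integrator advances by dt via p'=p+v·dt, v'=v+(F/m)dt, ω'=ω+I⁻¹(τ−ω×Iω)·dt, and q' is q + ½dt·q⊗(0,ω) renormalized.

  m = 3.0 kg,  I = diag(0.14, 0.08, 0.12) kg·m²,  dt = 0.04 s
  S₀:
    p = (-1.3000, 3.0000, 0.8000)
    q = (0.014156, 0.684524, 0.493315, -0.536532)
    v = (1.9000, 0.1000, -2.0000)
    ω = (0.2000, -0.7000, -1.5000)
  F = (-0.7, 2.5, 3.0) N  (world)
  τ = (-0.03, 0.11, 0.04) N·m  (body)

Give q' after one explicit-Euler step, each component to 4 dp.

q' = (0.0022, 0.6619, 0.5112, -0.5482)

q⊗(0,ω) = (-0.5963823, -1.1127137, 0.9095704, -0.5990638)
updated quaternion q' = (0.0022, 0.6619, 0.5112, -0.5482)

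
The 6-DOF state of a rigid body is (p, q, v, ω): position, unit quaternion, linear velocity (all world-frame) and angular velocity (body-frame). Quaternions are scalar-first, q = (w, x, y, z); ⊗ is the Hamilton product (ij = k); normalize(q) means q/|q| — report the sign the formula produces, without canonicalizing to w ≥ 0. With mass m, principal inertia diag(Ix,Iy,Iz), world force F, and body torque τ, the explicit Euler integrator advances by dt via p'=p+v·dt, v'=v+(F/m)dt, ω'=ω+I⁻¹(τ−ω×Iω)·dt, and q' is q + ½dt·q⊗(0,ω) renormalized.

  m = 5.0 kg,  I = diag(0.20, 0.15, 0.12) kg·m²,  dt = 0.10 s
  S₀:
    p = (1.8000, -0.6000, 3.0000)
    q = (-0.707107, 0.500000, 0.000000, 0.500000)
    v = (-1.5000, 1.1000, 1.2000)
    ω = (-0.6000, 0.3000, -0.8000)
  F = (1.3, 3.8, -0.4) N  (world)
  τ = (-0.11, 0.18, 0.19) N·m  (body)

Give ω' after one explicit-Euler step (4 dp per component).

ω' = (-0.6586, 0.3944, -0.6492)

gyro term ω×Iω = (0.0072, 0.0384, 0.0090)
(τ − ω×Iω)/I = (-0.5860, 0.9440, 1.5083)
new body rate ω' = (-0.6586, 0.3944, -0.6492)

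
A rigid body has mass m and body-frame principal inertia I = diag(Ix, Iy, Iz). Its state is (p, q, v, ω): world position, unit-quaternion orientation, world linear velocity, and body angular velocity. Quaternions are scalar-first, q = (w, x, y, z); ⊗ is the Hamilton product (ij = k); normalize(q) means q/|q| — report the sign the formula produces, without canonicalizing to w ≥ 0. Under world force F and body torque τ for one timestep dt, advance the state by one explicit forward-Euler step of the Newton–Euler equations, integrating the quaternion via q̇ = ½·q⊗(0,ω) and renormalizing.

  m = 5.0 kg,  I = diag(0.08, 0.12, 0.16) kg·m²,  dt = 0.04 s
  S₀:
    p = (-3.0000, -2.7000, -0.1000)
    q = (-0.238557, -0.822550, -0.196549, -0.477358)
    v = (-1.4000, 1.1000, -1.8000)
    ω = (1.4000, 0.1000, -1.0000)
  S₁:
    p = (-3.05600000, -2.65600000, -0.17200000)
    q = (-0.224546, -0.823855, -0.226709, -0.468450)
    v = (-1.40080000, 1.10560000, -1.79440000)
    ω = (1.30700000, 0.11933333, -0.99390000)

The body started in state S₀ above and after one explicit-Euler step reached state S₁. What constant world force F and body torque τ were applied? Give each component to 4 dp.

F = (-0.1000, 0.7000, 0.7000)
τ = (-0.1900, 0.1700, 0.0300)

rate change Δω = (-0.09300000, 0.01933333, 0.00610000)
ω₀×(Iω₀) = (-0.0040, 0.1120, 0.0056)
τ = I·(Δω/dt) + ω₀×(Iω₀) = (-0.1900, 0.1700, 0.0300)
velocity change Δv = (-0.00080000, 0.00560000, 0.00560000)
applied force F = (-0.1000, 0.7000, 0.7000)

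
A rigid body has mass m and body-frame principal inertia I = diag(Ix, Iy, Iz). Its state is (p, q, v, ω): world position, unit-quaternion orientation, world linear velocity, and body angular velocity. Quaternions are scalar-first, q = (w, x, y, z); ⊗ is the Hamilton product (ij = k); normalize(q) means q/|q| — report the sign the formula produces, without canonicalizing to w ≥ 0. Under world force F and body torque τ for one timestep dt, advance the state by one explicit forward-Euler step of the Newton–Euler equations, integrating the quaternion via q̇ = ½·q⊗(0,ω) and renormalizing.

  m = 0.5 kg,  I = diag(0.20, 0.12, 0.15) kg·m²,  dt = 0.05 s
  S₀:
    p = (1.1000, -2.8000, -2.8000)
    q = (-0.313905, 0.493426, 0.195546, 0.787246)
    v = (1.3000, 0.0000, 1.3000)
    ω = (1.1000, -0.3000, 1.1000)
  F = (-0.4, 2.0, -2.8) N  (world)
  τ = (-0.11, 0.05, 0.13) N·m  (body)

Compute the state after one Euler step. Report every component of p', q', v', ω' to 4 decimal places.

a = (-0.8000, 4.0000, -5.6000)
p + v·dt = (1.1650, -2.8000, -2.7350)
v + (F/m)dt = (1.2600, 0.2000, 1.0200)
ω×(Iω) gyroscopic = (-0.0099, 0.0605, 0.0264)
(τ − ω×Iω)/I = (-0.5005, -0.0875, 0.6907)
new body rate ω' = (1.0750, -0.3044, 1.1345)
Hamilton product q⊗(0,ω) = (-1.3500754, 0.1059789, 0.4173735, -0.7084239)
updated quaternion q' = (-0.3474, 0.4957, 0.2058, 0.7689)

p' = (1.1650, -2.8000, -2.7350)
q' = (-0.3474, 0.4957, 0.2058, 0.7689)
v' = (1.2600, 0.2000, 1.0200)
ω' = (1.0750, -0.3044, 1.1345)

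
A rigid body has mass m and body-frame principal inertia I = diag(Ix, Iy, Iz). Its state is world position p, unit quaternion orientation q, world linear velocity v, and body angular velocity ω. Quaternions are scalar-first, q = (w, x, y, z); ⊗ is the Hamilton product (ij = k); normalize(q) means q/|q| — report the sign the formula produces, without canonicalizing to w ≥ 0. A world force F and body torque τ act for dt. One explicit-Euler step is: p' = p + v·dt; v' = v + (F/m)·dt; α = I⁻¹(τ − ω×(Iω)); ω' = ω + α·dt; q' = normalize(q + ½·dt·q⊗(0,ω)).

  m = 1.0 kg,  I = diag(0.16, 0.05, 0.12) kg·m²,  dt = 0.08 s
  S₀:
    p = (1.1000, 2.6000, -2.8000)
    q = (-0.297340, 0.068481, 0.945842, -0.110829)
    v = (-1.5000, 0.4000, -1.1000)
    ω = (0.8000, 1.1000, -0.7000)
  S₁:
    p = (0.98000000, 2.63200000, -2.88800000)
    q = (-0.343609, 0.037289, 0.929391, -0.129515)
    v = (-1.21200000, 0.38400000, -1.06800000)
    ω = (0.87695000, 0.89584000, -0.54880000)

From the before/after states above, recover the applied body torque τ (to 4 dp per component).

τ = (0.1000, -0.1500, 0.1300)

Δω = ω₁−ω₀ = (0.07695000, -0.20416000, 0.15120000)
τ = I·(Δω/dt) + ω₀×(Iω₀) = (0.1000, -0.1500, 0.1300)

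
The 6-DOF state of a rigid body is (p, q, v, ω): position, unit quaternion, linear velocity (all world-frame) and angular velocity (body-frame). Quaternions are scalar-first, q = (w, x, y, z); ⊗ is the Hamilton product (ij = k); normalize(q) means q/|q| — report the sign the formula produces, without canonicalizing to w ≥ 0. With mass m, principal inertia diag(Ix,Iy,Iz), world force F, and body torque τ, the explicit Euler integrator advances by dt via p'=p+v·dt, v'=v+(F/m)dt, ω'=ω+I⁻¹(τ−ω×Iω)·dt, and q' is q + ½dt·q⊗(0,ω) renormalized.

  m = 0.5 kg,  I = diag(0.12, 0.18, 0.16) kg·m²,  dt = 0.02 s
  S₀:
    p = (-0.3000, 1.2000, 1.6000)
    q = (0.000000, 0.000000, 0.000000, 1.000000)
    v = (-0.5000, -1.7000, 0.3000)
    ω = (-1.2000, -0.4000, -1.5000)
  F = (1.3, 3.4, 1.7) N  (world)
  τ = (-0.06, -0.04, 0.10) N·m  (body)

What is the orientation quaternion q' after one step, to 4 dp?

q⊗(0,ω) = (1.5000000, 0.4000000, -1.2000000, 0.0000000)
q' = normalize(q + ½dt·q⊗(0,ω)) = (0.0150, 0.0040, -0.0120, 0.9998)

q' = (0.0150, 0.0040, -0.0120, 0.9998)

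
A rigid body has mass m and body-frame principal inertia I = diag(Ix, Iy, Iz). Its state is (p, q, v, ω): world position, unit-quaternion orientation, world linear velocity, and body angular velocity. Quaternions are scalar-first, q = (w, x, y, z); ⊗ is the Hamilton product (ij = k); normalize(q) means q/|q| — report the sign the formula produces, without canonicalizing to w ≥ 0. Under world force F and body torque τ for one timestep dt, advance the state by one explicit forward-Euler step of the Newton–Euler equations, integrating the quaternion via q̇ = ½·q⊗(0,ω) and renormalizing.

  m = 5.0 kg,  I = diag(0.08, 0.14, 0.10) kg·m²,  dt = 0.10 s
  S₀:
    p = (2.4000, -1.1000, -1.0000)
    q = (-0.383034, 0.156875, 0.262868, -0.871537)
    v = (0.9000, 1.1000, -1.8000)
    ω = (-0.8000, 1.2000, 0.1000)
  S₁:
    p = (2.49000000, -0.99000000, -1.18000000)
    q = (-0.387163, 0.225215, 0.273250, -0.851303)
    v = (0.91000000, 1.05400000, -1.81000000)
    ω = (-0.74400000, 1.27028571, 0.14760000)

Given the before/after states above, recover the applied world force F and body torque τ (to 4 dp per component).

ω₁ − ω₀ = (0.05600000, 0.07028571, 0.04760000)
ω₀×(Iω₀) = (-0.0048, 0.0016, -0.0576)
τ = I·(Δω/dt) + ω₀×(Iω₀) = (0.0400, 0.1000, -0.0100)
velocity change Δv = (0.01000000, -0.04600000, -0.01000000)
applied force F = (0.5000, -2.3000, -0.5000)

F = (0.5000, -2.3000, -0.5000)
τ = (0.0400, 0.1000, -0.0100)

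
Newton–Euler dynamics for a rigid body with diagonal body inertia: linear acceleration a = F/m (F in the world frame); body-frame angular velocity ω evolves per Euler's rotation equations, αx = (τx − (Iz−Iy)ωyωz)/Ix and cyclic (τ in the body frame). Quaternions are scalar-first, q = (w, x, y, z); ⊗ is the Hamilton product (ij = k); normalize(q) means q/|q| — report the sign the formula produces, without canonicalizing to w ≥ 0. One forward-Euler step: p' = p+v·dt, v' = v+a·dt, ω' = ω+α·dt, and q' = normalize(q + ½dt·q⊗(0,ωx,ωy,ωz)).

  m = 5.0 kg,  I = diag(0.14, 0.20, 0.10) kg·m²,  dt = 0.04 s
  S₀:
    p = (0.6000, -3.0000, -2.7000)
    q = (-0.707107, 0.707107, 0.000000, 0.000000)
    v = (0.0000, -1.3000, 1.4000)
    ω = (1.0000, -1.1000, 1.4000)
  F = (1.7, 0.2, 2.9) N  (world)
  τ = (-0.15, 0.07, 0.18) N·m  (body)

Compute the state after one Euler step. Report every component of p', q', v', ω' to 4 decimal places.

(τ − ω×Iω)/I = (-2.1714, 0.0700, 2.4600)
ω + α·dt = (0.9131, -1.0972, 1.4984)
q⊗(0,ω) = (-0.7071070, -0.7071070, -0.2121321, -1.7677675)
updated quaternion q' = (-0.7206, 0.6924, -0.0042, -0.0353)
a = F/m = (0.3400, 0.0400, 0.5800)
p' = p + v·dt = (0.6000, -3.0520, -2.6440)
v + (F/m)dt = (0.0136, -1.2984, 1.4232)

p' = (0.6000, -3.0520, -2.6440)
q' = (-0.7206, 0.6924, -0.0042, -0.0353)
v' = (0.0136, -1.2984, 1.4232)
ω' = (0.9131, -1.0972, 1.4984)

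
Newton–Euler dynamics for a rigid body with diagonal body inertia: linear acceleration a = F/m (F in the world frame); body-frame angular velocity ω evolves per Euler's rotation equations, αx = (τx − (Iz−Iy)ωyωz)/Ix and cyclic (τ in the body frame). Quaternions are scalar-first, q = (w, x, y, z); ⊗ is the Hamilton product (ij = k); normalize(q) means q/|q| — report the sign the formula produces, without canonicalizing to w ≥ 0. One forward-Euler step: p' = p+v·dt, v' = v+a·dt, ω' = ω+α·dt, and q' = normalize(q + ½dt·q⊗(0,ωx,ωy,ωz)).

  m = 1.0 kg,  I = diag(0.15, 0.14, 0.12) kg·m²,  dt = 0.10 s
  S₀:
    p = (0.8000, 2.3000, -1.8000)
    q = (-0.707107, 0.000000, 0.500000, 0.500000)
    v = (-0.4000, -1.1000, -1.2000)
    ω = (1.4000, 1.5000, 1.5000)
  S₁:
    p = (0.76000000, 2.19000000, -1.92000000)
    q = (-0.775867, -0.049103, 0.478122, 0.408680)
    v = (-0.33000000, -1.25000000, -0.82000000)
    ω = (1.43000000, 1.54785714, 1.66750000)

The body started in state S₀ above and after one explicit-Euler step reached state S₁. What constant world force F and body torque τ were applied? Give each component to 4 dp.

rate change Δω = (0.03000000, 0.04785714, 0.16750000)
applied torque τ = (0.0000, 0.1300, 0.1800)
v₁ − v₀ = (0.07000000, -0.15000000, 0.38000000)
m·(v₁−v₀)/dt = (0.7000, -1.5000, 3.8000)

F = (0.7000, -1.5000, 3.8000)
τ = (0.0000, 0.1300, 0.1800)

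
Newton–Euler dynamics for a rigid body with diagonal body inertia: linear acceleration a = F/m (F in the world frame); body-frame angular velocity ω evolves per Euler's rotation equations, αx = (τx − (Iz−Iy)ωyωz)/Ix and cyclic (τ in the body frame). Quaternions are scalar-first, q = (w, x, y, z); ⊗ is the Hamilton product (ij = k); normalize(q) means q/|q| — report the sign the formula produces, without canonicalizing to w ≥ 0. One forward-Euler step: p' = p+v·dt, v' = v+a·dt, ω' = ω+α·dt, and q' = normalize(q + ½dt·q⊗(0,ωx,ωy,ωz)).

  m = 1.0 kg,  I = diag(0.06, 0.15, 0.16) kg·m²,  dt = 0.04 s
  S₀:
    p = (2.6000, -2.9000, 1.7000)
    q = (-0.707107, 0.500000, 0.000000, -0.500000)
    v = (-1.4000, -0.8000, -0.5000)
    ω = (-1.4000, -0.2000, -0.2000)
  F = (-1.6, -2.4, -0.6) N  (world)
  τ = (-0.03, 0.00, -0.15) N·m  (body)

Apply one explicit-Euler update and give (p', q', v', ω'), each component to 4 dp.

p' = (2.5440, -2.9320, 1.6800)
q' = (-0.6948, 0.5176, 0.0188, -0.4990)
v' = (-1.4640, -0.8960, -0.5240)
ω' = (-1.4203, -0.1925, -0.2438)

(τ − ω×Iω)/I = (-0.5067, 0.1867, -1.0950)
new body rate ω' = (-1.4203, -0.1925, -0.2438)
2q̇ = q⊗(0,ω) = (0.6000000, 0.8899498, 0.9414214, 0.0414214)
updated quaternion q' = (-0.6948, 0.5176, 0.0188, -0.4990)
linear accel F/m = (-1.6000, -2.4000, -0.6000)
p + v·dt = (2.5440, -2.9320, 1.6800)
v' = v + a·dt = (-1.4640, -0.8960, -0.5240)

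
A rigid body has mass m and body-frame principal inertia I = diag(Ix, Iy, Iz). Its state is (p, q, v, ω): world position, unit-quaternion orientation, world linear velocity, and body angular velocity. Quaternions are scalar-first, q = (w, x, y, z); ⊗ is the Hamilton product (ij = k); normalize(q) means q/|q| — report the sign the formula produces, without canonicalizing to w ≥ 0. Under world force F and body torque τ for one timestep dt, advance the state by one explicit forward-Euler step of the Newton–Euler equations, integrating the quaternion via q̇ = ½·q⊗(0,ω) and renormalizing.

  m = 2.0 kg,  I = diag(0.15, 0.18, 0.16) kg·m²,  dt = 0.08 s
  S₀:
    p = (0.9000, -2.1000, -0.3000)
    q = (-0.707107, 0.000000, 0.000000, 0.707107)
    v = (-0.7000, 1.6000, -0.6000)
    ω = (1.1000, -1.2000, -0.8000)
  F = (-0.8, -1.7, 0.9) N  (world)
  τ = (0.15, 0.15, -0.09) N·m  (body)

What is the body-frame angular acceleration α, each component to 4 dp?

ω×(Iω) gyroscopic = (-0.0192, 0.0088, -0.0396)
angular accel α = (1.1280, 0.7844, -0.3150)

α = (1.1280, 0.7844, -0.3150)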